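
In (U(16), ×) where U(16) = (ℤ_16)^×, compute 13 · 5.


Operation: multiplication mod 16
13 · 5 = (a × b) mod 16 with a = 13, b = 5

13 · 5 = 1


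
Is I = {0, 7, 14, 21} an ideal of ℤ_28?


Check ideal conditions for I = {0, 7, 14, 21} in ℤ_28:
(1) I is an additive subgroup? Yes
(2) For r ∈ ℤ_28 and a ∈ I: r·a ∈ I? Yes

Yes, I is an ideal of ℤ_28


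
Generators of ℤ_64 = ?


g generates ℤ_n iff gcd(g,n) = 1
Prime factors of 64: 2
Generators are g ∈ {1,...,63} not divisible by any of these primes.
Generators: {1, 3, 5, 7, 9, 11, 13, 15, 17, 19, 21, 23, 25, 27, 29, 31, 33, 35, 37, 39, 41, 43, 45, 47, 49, 51, 53, 55, 57, 59, 61, 63}
Number of generators = φ(64) = 32

Generators of ℤ_64 = {1, 3, 5, 7, 9, 11, 13, 15, 17, 19, 21, 23, 25, 27, 29, 31, 33, 35, 37, 39, 41, 43, 45, 47, 49, 51, 53, 55, 57, 59, 61, 63}


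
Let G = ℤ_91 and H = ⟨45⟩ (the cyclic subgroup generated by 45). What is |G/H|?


|⟨45⟩| = n / gcd(45, 91) = 91 / 1 = 91
H is normal (ℤ_91 is abelian).
|G/H| = |G| / |H| = 91 / 91 = 1

|G/H| = 1


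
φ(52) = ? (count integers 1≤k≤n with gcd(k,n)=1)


Factor n: 52 = 2^2 × 13
φ(n) = n · ∏(1 - 1/p) over distinct primes p | n
φ(52) = 52 · (1 - 1/2) · (1 - 1/13) = 24

φ(52) = 24


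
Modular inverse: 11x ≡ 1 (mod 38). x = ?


Use the extended Euclidean algorithm to write 1 = 11·s + 38·t; then s mod 38 is the inverse.
Euclidean algorithm:
  11 = 0·38 + 11
  38 = 3·11 + 5
  11 = 2·5 + 1
  5 = 5·1 + 0
gcd(11,38) = 1
Back-substitution gives: 11·(7) + 38·(-2) = 1
So 11⁻¹ ≡ 7 ≡ 7 (mod 38)
Check: 11 × 7 = 77 ≡ 1 (mod 38) ✓

11⁻¹ ≡ 7 (mod 38)


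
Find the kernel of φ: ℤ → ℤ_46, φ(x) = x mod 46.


Kernel = preimage of identity
ker(φ) = {x ∈ ℤ : x ≡ 0 (mod 46)} = 46ℤ = {0, ±46, ±92, ...}

ker(φ) = 46ℤ


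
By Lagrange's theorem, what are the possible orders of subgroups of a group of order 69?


Lagrange's theorem: |H| divides |G|
|G| = 69
Divisors of 69: 1, 3, 23, 69

Possible subgroup orders: {1, 3, 23, 69}


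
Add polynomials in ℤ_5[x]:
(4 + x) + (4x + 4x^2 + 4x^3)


Add coefficients mod 5:
x^0: 4 + 0 = 4 (mod 5)
x^1: 1 + 4 = 0 (mod 5)
x^2: 0 + 4 = 4 (mod 5)
x^3: 0 + 4 = 4 (mod 5)
Result: 4 + 4x^2 + 4x^3

f + g = 4 + 4x^2 + 4x^3


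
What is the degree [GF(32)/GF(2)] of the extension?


GF(32) = GF(2^5), so the extension degree is 5

[GF(32)/GF(2)] = 5


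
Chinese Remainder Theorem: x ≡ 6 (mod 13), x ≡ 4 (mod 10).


m₁ = 13, m₂ = 10, gcd = 1, so CRT applies. M = m₁·m₂ = 130
Let M₁ = M/m₁ = 10, M₂ = M/m₂ = 13
Find y₁ ≡ M₁⁻¹ (mod m₁): 10⁻¹ ≡ 4 (mod 13)
Find y₂ ≡ M₂⁻¹ (mod m₂): 13⁻¹ ≡ 7 (mod 10)
x = a₁·M₁·y₁ + a₂·M₂·y₂ = 6·10·4 + 4·13·7 = 604
Reduce mod 130: x ≡ 84
Check: 84 mod 13 = 6 ✓, 84 mod 10 = 4 ✓

x ≡ 84 (mod 130)


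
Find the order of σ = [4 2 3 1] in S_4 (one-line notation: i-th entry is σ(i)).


Cycle decomposition: (1 4)
Cycle lengths: 2
Order = lcm(2) = 2

ord(σ) = 2


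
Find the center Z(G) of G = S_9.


Z(G) = {g ∈ G | gx = xg for all x ∈ G}
S_n is non-abelian for n ≥ 3; Z(S_9) is trivial

Z(S_9) = {e}


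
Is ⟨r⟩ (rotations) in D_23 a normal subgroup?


H = ⟨r⟩ (rotations) in D_23
The rotation subgroup ⟨r⟩ has index 2 in D_23, so it is normal

Yes, normal subgroup


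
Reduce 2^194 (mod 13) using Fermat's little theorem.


Fermat's little theorem: if p is prime and gcd(a,p)=1, then a^(p-1) ≡ 1 (mod p)
p = 13 is prime, gcd(2,13) = 1
Reduce exponent: 194 mod 12 = 2
So 2^194 ≡ 2^2 (mod 13)
2^2 mod 13 = 4

2^194 ≡ 4 (mod 13)


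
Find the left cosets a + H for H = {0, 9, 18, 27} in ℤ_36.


H = {0, 9, 18, 27}, |H| = 4
Number of cosets = |G|/|H| = 36/4 = 9
0 + H = {0, 9, 18, 27}
1 + H = {1, 10, 19, 28}
2 + H = {2, 11, 20, 29}
3 + H = {3, 12, 21, 30}
4 + H = {4, 13, 22, 31}
5 + H = {5, 14, 23, 32}
6 + H = {6, 15, 24, 33}
7 + H = {7, 16, 25, 34}
8 + H = {8, 17, 26, 35}

Cosets: 0+H={0,9,18,27}; 1+H={1,10,19,28}; 2+H={2,11,20,29}; 3+H={3,12,21,30}; 4+H={4,13,22,31}; 5+H={5,14,23,32}; 6+H={6,15,24,33}; 7+H={7,16,25,34}; 8+H={8,17,26,35}


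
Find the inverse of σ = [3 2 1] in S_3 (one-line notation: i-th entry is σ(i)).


To find σ⁻¹, swap domain and range:
σ(1) = 3 → σ⁻¹(3) = 1
σ(2) = 2 → σ⁻¹(2) = 2
σ(3) = 1 → σ⁻¹(1) = 3

σ⁻¹ = [3 2 1]


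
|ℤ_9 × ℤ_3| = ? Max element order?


|ℤ_9 × ℤ_3| = 9 × 3 = 27
Max element order = lcm(9,3) = 9
Cyclic? No (gcd=3)

|ℤ_9×ℤ_3| = 27, max element order = 9


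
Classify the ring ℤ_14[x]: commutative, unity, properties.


ℤ_14 has zero divisors (2·7 ≡ 0), and these lift to constant zero divisors in ℤ_14[x]; so not an integral domain
Commutative: Yes
Integral domain: No
Has unity: Yes

ℤ_14[x]: Commutative=Yes, Unity=Yes


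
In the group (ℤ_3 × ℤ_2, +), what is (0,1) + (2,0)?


Operation: componentwise addition mod (3, 2)
(0,1) + (2,0) = ((a₁+b₁) mod 3, (a₂+b₂) mod 2) with a = (0,1), b = (2,0)

(0,1) + (2,0) = (2,1)


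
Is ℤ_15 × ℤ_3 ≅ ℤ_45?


Comparing ℤ_15 × ℤ_3 and ℤ_45:
gcd(15,3) = 3 ≠ 1. Max element order in ℤ_15×ℤ_3 is lcm(15,3) = 15 < 45, so it has no element of order 45

No, ℤ_15 × ℤ_3 ≇ ℤ_45


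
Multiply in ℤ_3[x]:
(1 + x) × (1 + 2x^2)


Expand and collect like terms; reduce coefficients mod 3:
x^0: 1·1 = 1 ≡ 1 (mod 3)
x^1: 1·0 + 1·1 = 1 ≡ 1 (mod 3)
x^2: 1·2 + 1·0 = 2 ≡ 2 (mod 3)
x^3: 1·2 = 2 ≡ 2 (mod 3)
Result: 1 + x + 2x^2 + 2x^3

f · g = 1 + x + 2x^2 + 2x^3


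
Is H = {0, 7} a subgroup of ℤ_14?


Subgroup test for H = {0, 7} in (ℤ_14, +):
(1) 0 ∈ H? Yes
(2) Closure: for all a,b ∈ H, (a+b) mod 14 ∈ H? Yes
(3) Inverses: for all a ∈ H, -a mod 14 ∈ H? Yes

Yes, H is a subgroup of ℤ_14


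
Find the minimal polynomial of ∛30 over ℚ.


∛30 satisfies x³ - 30 = 0, irreducible over ℚ (no rational root; 30 is not a perfect cube)

Minimal polynomial: x³ - 30


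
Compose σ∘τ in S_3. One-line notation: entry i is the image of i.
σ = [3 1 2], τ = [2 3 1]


σ∘τ: apply τ first, then σ
1 →τ 2 →σ 1
2 →τ 3 →σ 2
3 →τ 1 →σ 3

σ∘τ = [1 2 3]


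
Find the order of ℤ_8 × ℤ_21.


|A × B| = |A| · |B|
|ℤ_8 × ℤ_21| = 8 × 21 = 168

|ℤ_8 × ℤ_21| = 168


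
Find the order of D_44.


|D_n| = 2n (n rotations and n reflections)
|D_44| = 2×44 = 88

|D_44| = 88


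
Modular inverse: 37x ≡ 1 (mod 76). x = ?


Use the extended Euclidean algorithm to write 1 = 37·s + 76·t; then s mod 76 is the inverse.
Euclidean algorithm:
  37 = 0·76 + 37
  76 = 2·37 + 2
  37 = 18·2 + 1
  2 = 2·1 + 0
gcd(37,76) = 1
Back-substitution gives: 37·(37) + 76·(-18) = 1
So 37⁻¹ ≡ 37 ≡ 37 (mod 76)
Check: 37 × 37 = 1369 ≡ 1 (mod 76) ✓

37⁻¹ ≡ 37 (mod 76)


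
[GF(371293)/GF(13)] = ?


GF(371293) = GF(13^5), so the extension degree is 5

[GF(371293)/GF(13)] = 5


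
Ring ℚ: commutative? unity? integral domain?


ℚ is a field: commutative, has unity, every nonzero element is a unit (hence an integral domain)
Commutative: Yes
Integral domain: Yes
Has unity: Yes

ℚ: Commutative=Yes, Unity=Yes


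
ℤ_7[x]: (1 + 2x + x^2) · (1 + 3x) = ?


Expand and collect like terms; reduce coefficients mod 7:
x^0: 1·1 = 1 ≡ 1 (mod 7)
x^1: 1·3 + 2·1 = 5 ≡ 5 (mod 7)
x^2: 2·3 + 1·1 = 7 ≡ 0 (mod 7)
x^3: 1·3 = 3 ≡ 3 (mod 7)
Result: 1 + 5x + 3x^3

f · g = 1 + 5x + 3x^3


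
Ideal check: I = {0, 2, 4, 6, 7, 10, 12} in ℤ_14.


Check ideal conditions for I = {0, 2, 4, 6, 7, 10, 12} in ℤ_14:
(1) I is an additive subgroup? No
(2) For r ∈ ℤ_14 and a ∈ I: r·a ∈ I? No  [counterexample: r=2, a=4, r·a mod 14 = 8 ∉ I]

No, I is not an ideal of ℤ_14


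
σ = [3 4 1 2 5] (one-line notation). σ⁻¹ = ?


To find σ⁻¹, swap domain and range:
σ(1) = 3 → σ⁻¹(3) = 1
σ(2) = 4 → σ⁻¹(4) = 2
σ(3) = 1 → σ⁻¹(1) = 3
σ(4) = 2 → σ⁻¹(2) = 4
σ(5) = 5 → σ⁻¹(5) = 5

σ⁻¹ = [3 4 1 2 5]


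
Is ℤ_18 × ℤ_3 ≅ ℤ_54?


Comparing ℤ_18 × ℤ_3 and ℤ_54:
gcd(18,3) = 3 ≠ 1. Max element order in ℤ_18×ℤ_3 is lcm(18,3) = 18 < 54, so it has no element of order 54

No, ℤ_18 × ℤ_3 ≇ ℤ_54


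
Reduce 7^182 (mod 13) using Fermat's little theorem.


Fermat's little theorem: if p is prime and gcd(a,p)=1, then a^(p-1) ≡ 1 (mod p)
p = 13 is prime, gcd(7,13) = 1
Reduce exponent: 182 mod 12 = 2
So 7^182 ≡ 7^2 (mod 13)
7^2 mod 13 = 10

7^182 ≡ 10 (mod 13)


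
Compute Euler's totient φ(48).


Factor n: 48 = 2^4 × 3
φ(n) = n · ∏(1 - 1/p) over distinct primes p | n
φ(48) = 48 · (1 - 1/2) · (1 - 1/3) = 16

φ(48) = 16


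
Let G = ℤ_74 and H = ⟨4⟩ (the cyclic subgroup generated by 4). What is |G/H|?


|⟨4⟩| = n / gcd(4, 74) = 74 / 2 = 37
H is normal (ℤ_74 is abelian).
|G/H| = |G| / |H| = 74 / 37 = 2

|G/H| = 2


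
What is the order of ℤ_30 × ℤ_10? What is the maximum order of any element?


|ℤ_30 × ℤ_10| = 30 × 10 = 300
Max element order = lcm(30,10) = 30
Cyclic? No (gcd=10)

|ℤ_30×ℤ_10| = 300, max element order = 30


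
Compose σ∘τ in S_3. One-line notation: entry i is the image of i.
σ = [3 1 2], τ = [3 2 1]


σ∘τ: apply τ first, then σ
1 →τ 3 →σ 2
2 →τ 2 →σ 1
3 →τ 1 →σ 3

σ∘τ = [2 1 3]


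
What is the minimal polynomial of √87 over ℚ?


√87 satisfies x² - 87 = 0, irreducible over ℚ since 87 is squarefree

Minimal polynomial: x² - 87


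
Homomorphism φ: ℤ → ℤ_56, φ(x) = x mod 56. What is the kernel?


Kernel = preimage of identity
ker(φ) = {x ∈ ℤ : x ≡ 0 (mod 56)} = 56ℤ = {0, ±56, ±112, ...}

ker(φ) = 56ℤ


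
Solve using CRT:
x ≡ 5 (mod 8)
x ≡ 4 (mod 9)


m₁ = 8, m₂ = 9, gcd = 1, so CRT applies. M = m₁·m₂ = 72
Let M₁ = M/m₁ = 9, M₂ = M/m₂ = 8
Find y₁ ≡ M₁⁻¹ (mod m₁): 9⁻¹ ≡ 1 (mod 8)
Find y₂ ≡ M₂⁻¹ (mod m₂): 8⁻¹ ≡ 8 (mod 9)
x = a₁·M₁·y₁ + a₂·M₂·y₂ = 5·9·1 + 4·8·8 = 301
Reduce mod 72: x ≡ 13
Check: 13 mod 8 = 5 ✓, 13 mod 9 = 4 ✓

x ≡ 13 (mod 72)


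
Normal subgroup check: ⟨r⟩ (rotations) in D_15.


H = ⟨r⟩ (rotations) in D_15
The rotation subgroup ⟨r⟩ has index 2 in D_15, so it is normal

Yes, normal subgroup


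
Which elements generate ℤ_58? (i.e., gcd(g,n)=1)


g generates ℤ_n iff gcd(g,n) = 1
Prime factors of 58: 2, 29
Generators are g ∈ {1,...,57} not divisible by any of these primes.
Generators: {1, 3, 5, 7, 9, 11, 13, 15, 17, 19, 21, 23, 25, 27, 31, 33, 35, 37, 39, 41, 43, 45, 47, 49, 51, 53, 55, 57}
Number of generators = φ(58) = 28

Generators of ℤ_58 = {1, 3, 5, 7, 9, 11, 13, 15, 17, 19, 21, 23, 25, 27, 31, 33, 35, 37, 39, 41, 43, 45, 47, 49, 51, 53, 55, 57}


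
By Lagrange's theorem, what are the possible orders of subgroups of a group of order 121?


Lagrange's theorem: |H| divides |G|
|G| = 121
Divisors of 121: 1, 11, 121

Possible subgroup orders: {1, 11, 121}


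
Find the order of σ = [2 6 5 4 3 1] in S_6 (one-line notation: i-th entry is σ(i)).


Cycle decomposition: (1 2 6) (3 5)
Cycle lengths: 3, 2
Order = lcm(3, 2) = 6

ord(σ) = 6


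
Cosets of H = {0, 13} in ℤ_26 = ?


H = {0, 13}, |H| = 2
Number of cosets = |G|/|H| = 26/2 = 13
0 + H = {0, 13}
1 + H = {1, 14}
2 + H = {2, 15}
3 + H = {3, 16}
4 + H = {4, 17}
5 + H = {5, 18}
6 + H = {6, 19}
7 + H = {7, 20}
8 + H = {8, 21}
9 + H = {9, 22}
10 + H = {10, 23}
11 + H = {11, 24}
12 + H = {12, 25}

Cosets: 0+H={0,13}; 1+H={1,14}; 2+H={2,15}; 3+H={3,16}; 4+H={4,17}; 5+H={5,18}; 6+H={6,19}; 7+H={7,20}; 8+H={8,21}; 9+H={9,22}; 10+H={10,23}; 11+H={11,24}; 12+H={12,25}


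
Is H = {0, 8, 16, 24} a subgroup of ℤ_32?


Subgroup test for H = {0, 8, 16, 24} in (ℤ_32, +):
(1) 0 ∈ H? Yes
(2) Closure: for all a,b ∈ H, (a+b) mod 32 ∈ H? Yes
(3) Inverses: for all a ∈ H, -a mod 32 ∈ H? Yes

Yes, H is a subgroup of ℤ_32


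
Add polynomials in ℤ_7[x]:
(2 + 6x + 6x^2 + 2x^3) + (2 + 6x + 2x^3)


Add coefficients mod 7:
x^0: 2 + 2 = 4 (mod 7)
x^1: 6 + 6 = 5 (mod 7)
x^2: 6 + 0 = 6 (mod 7)
x^3: 2 + 2 = 4 (mod 7)
Result: 4 + 5x + 6x^2 + 4x^3

f + g = 4 + 5x + 6x^2 + 4x^3


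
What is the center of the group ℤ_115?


Z(G) = {g ∈ G | gx = xg for all x ∈ G}
ℤ_115 is abelian, so Z(G) = G

Z(ℤ_115) = ℤ_115


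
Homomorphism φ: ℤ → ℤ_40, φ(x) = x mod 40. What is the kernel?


Kernel = preimage of identity
ker(φ) = {x ∈ ℤ : x ≡ 0 (mod 40)} = 40ℤ = {0, ±40, ±80, ...}

ker(φ) = 40ℤ


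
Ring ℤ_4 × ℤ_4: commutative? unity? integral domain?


Direct product ring; commutative with unity (1,1); but (1,0)·(0,1) = (0,0) gives zero divisors, so not an integral domain
Commutative: Yes
Integral domain: No
Has unity: Yes

ℤ_4 × ℤ_4: Commutative=Yes, Unity=Yes


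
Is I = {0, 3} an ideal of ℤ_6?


Check ideal conditions for I = {0, 3} in ℤ_6:
(1) I is an additive subgroup? Yes
(2) For r ∈ ℤ_6 and a ∈ I: r·a ∈ I? Yes

Yes, I is an ideal of ℤ_6


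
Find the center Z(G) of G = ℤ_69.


Z(G) = {g ∈ G | gx = xg for all x ∈ G}
ℤ_69 is abelian, so Z(G) = G

Z(ℤ_69) = ℤ_69


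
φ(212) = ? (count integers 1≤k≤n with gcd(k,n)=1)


Factor n: 212 = 2^2 × 53
φ(n) = n · ∏(1 - 1/p) over distinct primes p | n
φ(212) = 212 · (1 - 1/2) · (1 - 1/53) = 104

φ(212) = 104


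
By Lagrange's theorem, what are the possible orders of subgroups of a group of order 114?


Lagrange's theorem: |H| divides |G|
|G| = 114
Divisors of 114: 1, 2, 3, 6, 19, 38, 57, 114

Possible subgroup orders: {1, 2, 3, 6, 19, 38, 57, 114}


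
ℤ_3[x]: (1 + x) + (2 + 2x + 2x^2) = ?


Add coefficients mod 3:
x^0: 1 + 2 = 0 (mod 3)
x^1: 1 + 2 = 0 (mod 3)
x^2: 0 + 2 = 2 (mod 3)
Result: 2x^2

f + g = 2x^2


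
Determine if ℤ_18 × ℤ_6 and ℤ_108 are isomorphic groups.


Comparing ℤ_18 × ℤ_6 and ℤ_108:
gcd(18,6) = 6 ≠ 1. Max element order in ℤ_18×ℤ_6 is lcm(18,6) = 18 < 108, so it has no element of order 108

No, ℤ_18 × ℤ_6 ≇ ℤ_108


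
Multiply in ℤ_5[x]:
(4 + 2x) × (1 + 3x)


Expand and collect like terms; reduce coefficients mod 5:
x^0: 4·1 = 4 ≡ 4 (mod 5)
x^1: 4·3 + 2·1 = 14 ≡ 4 (mod 5)
x^2: 2·3 = 6 ≡ 1 (mod 5)
Result: 4 + 4x + x^2

f · g = 4 + 4x + x^2


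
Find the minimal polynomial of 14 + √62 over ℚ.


Let α = 14 + √62. Then α - 14 = √62, so (α - 14)² = 62, giving α² - 28α + 134 = 0. Degree 2 and α ∉ ℚ, so this is the minimal polynomial.

Minimal polynomial: x² - 28x + 134


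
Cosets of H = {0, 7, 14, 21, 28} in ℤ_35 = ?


H = {0, 7, 14, 21, 28}, |H| = 5
Number of cosets = |G|/|H| = 35/5 = 7
0 + H = {0, 7, 14, 21, 28}
1 + H = {1, 8, 15, 22, 29}
2 + H = {2, 9, 16, 23, 30}
3 + H = {3, 10, 17, 24, 31}
4 + H = {4, 11, 18, 25, 32}
5 + H = {5, 12, 19, 26, 33}
6 + H = {6, 13, 20, 27, 34}

Cosets: 0+H={0,7,14,21,28}; 1+H={1,8,15,22,29}; 2+H={2,9,16,23,30}; 3+H={3,10,17,24,31}; 4+H={4,11,18,25,32}; 5+H={5,12,19,26,33}; 6+H={6,13,20,27,34}


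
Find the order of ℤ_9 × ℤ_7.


|A × B| = |A| · |B|
|ℤ_9 × ℤ_7| = 9 × 7 = 63

|ℤ_9 × ℤ_7| = 63


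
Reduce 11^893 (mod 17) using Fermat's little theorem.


Fermat's little theorem: if p is prime and gcd(a,p)=1, then a^(p-1) ≡ 1 (mod p)
p = 17 is prime, gcd(11,17) = 1
Reduce exponent: 893 mod 16 = 13
So 11^893 ≡ 11^13 (mod 17)
11^13 mod 17 = 7

11^893 ≡ 7 (mod 17)


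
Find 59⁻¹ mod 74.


Use the extended Euclidean algorithm to write 1 = 59·s + 74·t; then s mod 74 is the inverse.
Euclidean algorithm:
  59 = 0·74 + 59
  74 = 1·59 + 15
  59 = 3·15 + 14
  15 = 1·14 + 1
  14 = 14·1 + 0
gcd(59,74) = 1
Back-substitution gives: 59·(-5) + 74·(4) = 1
So 59⁻¹ ≡ -5 ≡ 69 (mod 74)
Check: 59 × 69 = 4071 ≡ 1 (mod 74) ✓

59⁻¹ ≡ 69 (mod 74)


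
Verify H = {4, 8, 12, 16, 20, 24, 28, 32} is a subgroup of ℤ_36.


Subgroup test for H = {4, 8, 12, 16, 20, 24, 28, 32} in (ℤ_36, +):
(1) 0 ∈ H? No
(2) Closure: for all a,b ∈ H, (a+b) mod 36 ∈ H? No  [counterexample: 4 + 32 = 0 ∉ H]
(3) Inverses: for all a ∈ H, -a mod 36 ∈ H? Yes

No, H is not a subgroup of ℤ_36


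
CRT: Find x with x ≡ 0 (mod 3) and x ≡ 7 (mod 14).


m₁ = 3, m₂ = 14, gcd = 1, so CRT applies. M = m₁·m₂ = 42
Let M₁ = M/m₁ = 14, M₂ = M/m₂ = 3
Find y₁ ≡ M₁⁻¹ (mod m₁): 14⁻¹ ≡ 2 (mod 3)
Find y₂ ≡ M₂⁻¹ (mod m₂): 3⁻¹ ≡ 5 (mod 14)
x = a₁·M₁·y₁ + a₂·M₂·y₂ = 0·14·2 + 7·3·5 = 105
Reduce mod 42: x ≡ 21
Check: 21 mod 3 = 0 ✓, 21 mod 14 = 7 ✓

x ≡ 21 (mod 42)


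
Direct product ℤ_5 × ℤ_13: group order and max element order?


|ℤ_5 × ℤ_13| = 5 × 13 = 65
Max element order = lcm(5,13) = 65
Cyclic? Yes (gcd=1)

|ℤ_5×ℤ_13| = 65, max element order = 65


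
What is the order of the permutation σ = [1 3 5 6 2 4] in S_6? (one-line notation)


Cycle decomposition: (2 3 5) (4 6)
Cycle lengths: 3, 2
Order = lcm(3, 2) = 6

ord(σ) = 6


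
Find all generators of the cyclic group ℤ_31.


g generates ℤ_n iff gcd(g,n) = 1
Prime factors of 31: 31
Generators are g ∈ {1,...,30} not divisible by any of these primes.
Generators: {1, 2, 3, 4, 5, 6, 7, 8, 9, 10, 11, 12, 13, 14, 15, 16, 17, 18, 19, 20, 21, 22, 23, 24, 25, 26, 27, 28, 29, 30}
Number of generators = φ(31) = 30

Generators of ℤ_31 = {1, 2, 3, 4, 5, 6, 7, 8, 9, 10, 11, 12, 13, 14, 15, 16, 17, 18, 19, 20, 21, 22, 23, 24, 25, 26, 27, 28, 29, 30}


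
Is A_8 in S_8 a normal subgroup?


H = A_8 in S_8
A_8 has index 2 in S_8, and every subgroup of index 2 is normal

Yes, normal subgroup


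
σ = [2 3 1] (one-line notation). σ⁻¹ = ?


To find σ⁻¹, swap domain and range:
σ(1) = 2 → σ⁻¹(2) = 1
σ(2) = 3 → σ⁻¹(3) = 2
σ(3) = 1 → σ⁻¹(1) = 3

σ⁻¹ = [3 1 2]


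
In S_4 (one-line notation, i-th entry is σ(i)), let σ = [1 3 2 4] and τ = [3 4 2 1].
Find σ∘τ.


σ∘τ: apply τ first, then σ
1 →τ 3 →σ 2
2 →τ 4 →σ 4
3 →τ 2 →σ 3
4 →τ 1 →σ 1

σ∘τ = [2 4 3 1]


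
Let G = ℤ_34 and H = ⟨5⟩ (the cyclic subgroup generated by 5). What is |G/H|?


|⟨5⟩| = n / gcd(5, 34) = 34 / 1 = 34
H is normal (ℤ_34 is abelian).
|G/H| = |G| / |H| = 34 / 34 = 1

|G/H| = 1


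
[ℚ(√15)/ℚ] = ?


√15 has minimal polynomial x² - 15 (irreducible over ℚ since 15 is squarefree)

[ℚ(√15)/ℚ] = 2


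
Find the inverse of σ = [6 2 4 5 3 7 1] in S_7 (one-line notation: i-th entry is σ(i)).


To find σ⁻¹, swap domain and range:
σ(1) = 6 → σ⁻¹(6) = 1
σ(2) = 2 → σ⁻¹(2) = 2
σ(3) = 4 → σ⁻¹(4) = 3
σ(4) = 5 → σ⁻¹(5) = 4
σ(5) = 3 → σ⁻¹(3) = 5
σ(6) = 7 → σ⁻¹(7) = 6
σ(7) = 1 → σ⁻¹(1) = 7

σ⁻¹ = [7 2 5 3 4 1 6]


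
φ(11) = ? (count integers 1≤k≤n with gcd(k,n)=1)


φ(n) = count of k ∈ {1,...,n} with gcd(k,n)=1
Coprimes to 11: {1, 2, 3, 4, 5, 6, 7, 8, 9, 10}
Count: 10

φ(11) = 10


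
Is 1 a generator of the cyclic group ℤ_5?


g generates ℤ_n iff gcd(g, n) = 1
gcd(1, 5) = 1
Since gcd = 1, 1 is a generator.

Yes, 1 generates ℤ_5


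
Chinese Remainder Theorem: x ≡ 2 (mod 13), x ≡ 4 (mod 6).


m₁ = 13, m₂ = 6, gcd = 1, so CRT applies. M = m₁·m₂ = 78
Let M₁ = M/m₁ = 6, M₂ = M/m₂ = 13
Find y₁ ≡ M₁⁻¹ (mod m₁): 6⁻¹ ≡ 11 (mod 13)
Find y₂ ≡ M₂⁻¹ (mod m₂): 13⁻¹ ≡ 1 (mod 6)
x = a₁·M₁·y₁ + a₂·M₂·y₂ = 2·6·11 + 4·13·1 = 184
Reduce mod 78: x ≡ 28
Check: 28 mod 13 = 2 ✓, 28 mod 6 = 4 ✓

x ≡ 28 (mod 78)


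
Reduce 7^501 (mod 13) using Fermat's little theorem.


Fermat's little theorem: if p is prime and gcd(a,p)=1, then a^(p-1) ≡ 1 (mod p)
p = 13 is prime, gcd(7,13) = 1
Reduce exponent: 501 mod 12 = 9
So 7^501 ≡ 7^9 (mod 13)
7^9 mod 13 = 8

7^501 ≡ 8 (mod 13)


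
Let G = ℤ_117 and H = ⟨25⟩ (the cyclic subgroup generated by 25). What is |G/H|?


|⟨25⟩| = n / gcd(25, 117) = 117 / 1 = 117
H is normal (ℤ_117 is abelian).
|G/H| = |G| / |H| = 117 / 117 = 1

|G/H| = 1


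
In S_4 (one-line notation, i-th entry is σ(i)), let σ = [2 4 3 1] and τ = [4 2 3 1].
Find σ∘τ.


σ∘τ: apply τ first, then σ
1 →τ 4 →σ 1
2 →τ 2 →σ 4
3 →τ 3 →σ 3
4 →τ 1 →σ 2

σ∘τ = [1 4 3 2]


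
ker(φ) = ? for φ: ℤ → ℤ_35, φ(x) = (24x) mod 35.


Kernel = preimage of identity
ker(φ) = {x ∈ ℤ : 24x ≡ 0 (mod 35)}. gcd(24,35) = 1, so 24x ≡ 0 (mod 35) ⟺ x ≡ 0 (mod 35/1 = 35). Hence ker(φ) = 35ℤ

ker(φ) = 35ℤ


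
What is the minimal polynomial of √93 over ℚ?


√93 satisfies x² - 93 = 0, irreducible over ℚ since 93 is squarefree

Minimal polynomial: x² - 93


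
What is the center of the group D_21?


Z(G) = {g ∈ G | gx = xg for all x ∈ G}
For odd n, Z(D_n) = {e}: no nontrivial rotation commutes with all reflections

Z(D_21) = {e}


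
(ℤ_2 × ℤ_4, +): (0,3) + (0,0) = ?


Operation: componentwise addition mod (2, 4)
(0,3) + (0,0) = ((a₁+b₁) mod 2, (a₂+b₂) mod 4) with a = (0,3), b = (0,0)

(0,3) + (0,0) = (0,3)


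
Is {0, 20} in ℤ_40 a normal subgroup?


H = {0, 20} in ℤ_40
ℤ_40 is abelian; every subgroup of an abelian group is normal

Yes, normal subgroup


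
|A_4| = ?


|A_n| = n!/2 (even permutations)
|A_4| = 4!/2 = 24/2 = 12

|A_4| = 12


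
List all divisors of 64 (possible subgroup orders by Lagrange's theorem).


Lagrange's theorem: |H| divides |G|
|G| = 64
Divisors of 64: 1, 2, 4, 8, 16, 32, 64

Possible subgroup orders: {1, 2, 4, 8, 16, 32, 64}


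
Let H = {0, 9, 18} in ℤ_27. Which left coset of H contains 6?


6 + H = {6 + h (mod 27) : h ∈ H}
6+0=6, 6+9=15, 6+18=24

6 + H = {6, 15, 24}


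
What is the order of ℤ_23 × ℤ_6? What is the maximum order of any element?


|ℤ_23 × ℤ_6| = 23 × 6 = 138
Max element order = lcm(23,6) = 138
Cyclic? Yes (gcd=1)

|ℤ_23×ℤ_6| = 138, max element order = 138


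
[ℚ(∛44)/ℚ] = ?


∛44 has minimal polynomial x³ - 44 (irreducible over ℚ since 44 is not a perfect cube)

[ℚ(∛44)/ℚ] = 3


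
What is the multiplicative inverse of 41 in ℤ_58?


Use the extended Euclidean algorithm to write 1 = 41·s + 58·t; then s mod 58 is the inverse.
Euclidean algorithm:
  41 = 0·58 + 41
  58 = 1·41 + 17
  41 = 2·17 + 7
  17 = 2·7 + 3
  7 = 2·3 + 1
  3 = 3·1 + 0
gcd(41,58) = 1
Back-substitution gives: 41·(17) + 58·(-12) = 1
So 41⁻¹ ≡ 17 ≡ 17 (mod 58)
Check: 41 × 17 = 697 ≡ 1 (mod 58) ✓

41⁻¹ ≡ 17 (mod 58)


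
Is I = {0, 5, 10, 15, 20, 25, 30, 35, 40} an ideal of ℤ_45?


Check ideal conditions for I = {0, 5, 10, 15, 20, 25, 30, 35, 40} in ℤ_45:
(1) I is an additive subgroup? Yes
(2) For r ∈ ℤ_45 and a ∈ I: r·a ∈ I? Yes

Yes, I is an ideal of ℤ_45


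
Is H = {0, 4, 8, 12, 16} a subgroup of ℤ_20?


Subgroup test for H = {0, 4, 8, 12, 16} in (ℤ_20, +):
(1) 0 ∈ H? Yes
(2) Closure: for all a,b ∈ H, (a+b) mod 20 ∈ H? Yes
(3) Inverses: for all a ∈ H, -a mod 20 ∈ H? Yes

Yes, H is a subgroup of ℤ_20


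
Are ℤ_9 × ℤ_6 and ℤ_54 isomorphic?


Comparing ℤ_9 × ℤ_6 and ℤ_54:
gcd(9,6) = 3 ≠ 1. Max element order in ℤ_9×ℤ_6 is lcm(9,6) = 18 < 54, so it has no element of order 54

No, ℤ_9 × ℤ_6 ≇ ℤ_54


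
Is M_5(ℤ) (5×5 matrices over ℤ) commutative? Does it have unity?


Matrix multiplication is non-commutative for n ≥ 2; the identity matrix I is the unity; singular matrices give zero divisors, so not an integral domain
Commutative: No
Integral domain: No
Has unity: Yes

M_5(ℤ) (5×5 matrices over ℤ): Commutative=No, Unity=Yes


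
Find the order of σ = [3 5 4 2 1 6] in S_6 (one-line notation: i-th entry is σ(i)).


Cycle decomposition: (1 3 4 2 5)
Cycle lengths: 5
Order = lcm(5) = 5

ord(σ) = 5


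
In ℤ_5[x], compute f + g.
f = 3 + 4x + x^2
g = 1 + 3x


Add coefficients mod 5:
x^0: 3 + 1 = 4 (mod 5)
x^1: 4 + 3 = 2 (mod 5)
x^2: 1 + 0 = 1 (mod 5)
Result: 4 + 2x + x^2

f + g = 4 + 2x + x^2


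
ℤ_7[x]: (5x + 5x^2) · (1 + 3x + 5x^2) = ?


Expand and collect like terms; reduce coefficients mod 7:
x^0: 0·1 = 0 ≡ 0 (mod 7)
x^1: 0·3 + 5·1 = 5 ≡ 5 (mod 7)
x^2: 0·5 + 5·3 + 5·1 = 20 ≡ 6 (mod 7)
x^3: 5·5 + 5·3 = 40 ≡ 5 (mod 7)
x^4: 5·5 = 25 ≡ 4 (mod 7)
Result: 5x + 6x^2 + 5x^3 + 4x^4

f · g = 5x + 6x^2 + 5x^3 + 4x^4


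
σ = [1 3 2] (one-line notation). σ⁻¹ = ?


To find σ⁻¹, swap domain and range:
σ(1) = 1 → σ⁻¹(1) = 1
σ(2) = 3 → σ⁻¹(3) = 2
σ(3) = 2 → σ⁻¹(2) = 3

σ⁻¹ = [1 3 2]


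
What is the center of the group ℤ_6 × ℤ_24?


Z(G) = {g ∈ G | gx = xg for all x ∈ G}
Direct product of abelian groups is abelian, so Z(G) = G

Z(ℤ_6 × ℤ_24) = ℤ_6 × ℤ_24


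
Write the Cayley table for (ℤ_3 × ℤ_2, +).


Elements: {(0,0), (0,1), (1,0), (1,1), (2,0), (2,1)}
Operation: componentwise addition mod (3, 2)
Entry (a, b) = ((a₁+b₁) mod 3, (a₂+b₂) mod 2)

Cayley table:
      | (0,0) | (0,1) | (1,0) | (1,1) | (2,0) | (2,1)
(0,0) | (0,0) | (0,1) | (1,0) | (1,1) | (2,0) | (2,1)
(0,1) | (0,1) | (0,0) | (1,1) | (1,0) | (2,1) | (2,0)
(1,0) | (1,0) | (1,1) | (2,0) | (2,1) | (0,0) | (0,1)
(1,1) | (1,1) | (1,0) | (2,1) | (2,0) | (0,1) | (0,0)
(2,0) | (2,0) | (2,1) | (0,0) | (0,1) | (1,0) | (1,1)
(2,1) | (2,1) | (2,0) | (0,1) | (0,0) | (1,1) | (1,0)


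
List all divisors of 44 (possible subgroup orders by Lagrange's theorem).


Lagrange's theorem: |H| divides |G|
|G| = 44
Divisors of 44: 1, 2, 4, 11, 22, 44

Possible subgroup orders: {1, 2, 4, 11, 22, 44}


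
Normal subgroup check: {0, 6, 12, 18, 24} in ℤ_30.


H = {0, 6, 12, 18, 24} in ℤ_30
ℤ_30 is abelian; every subgroup of an abelian group is normal

Yes, normal subgroup


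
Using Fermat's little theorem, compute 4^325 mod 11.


Fermat's little theorem: if p is prime and gcd(a,p)=1, then a^(p-1) ≡ 1 (mod p)
p = 11 is prime, gcd(4,11) = 1
Reduce exponent: 325 mod 10 = 5
So 4^325 ≡ 4^5 (mod 11)
4^5 mod 11 = 1

4^325 ≡ 1 (mod 11)


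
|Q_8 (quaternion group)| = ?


Q_8 = {±1, ±i, ±j, ±k}
|Q_8| = 8

|Q_8 (quaternion group)| = 8


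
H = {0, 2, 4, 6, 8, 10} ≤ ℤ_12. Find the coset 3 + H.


3 + H = {3 + h (mod 12) : h ∈ H}
3+0=3, 3+2=5, 3+4=7, 3+6=9, 3+8=11, 3+10=1
3 + H = {1, 3, 5, 7, 9, 11} = 1 + H

3 + H = {1, 3, 5, 7, 9, 11}


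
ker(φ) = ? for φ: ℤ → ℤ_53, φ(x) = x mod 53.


Kernel = preimage of identity
ker(φ) = {x ∈ ℤ : x ≡ 0 (mod 53)} = 53ℤ = {0, ±53, ±106, ...}

ker(φ) = 53ℤ


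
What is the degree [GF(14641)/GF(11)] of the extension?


GF(14641) = GF(11^4), so the extension degree is 4

[GF(14641)/GF(11)] = 4


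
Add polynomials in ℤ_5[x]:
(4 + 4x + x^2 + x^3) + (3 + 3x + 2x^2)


Add coefficients mod 5:
x^0: 4 + 3 = 2 (mod 5)
x^1: 4 + 3 = 2 (mod 5)
x^2: 1 + 2 = 3 (mod 5)
x^3: 1 + 0 = 1 (mod 5)
Result: 2 + 2x + 3x^2 + x^3

f + g = 2 + 2x + 3x^2 + x^3


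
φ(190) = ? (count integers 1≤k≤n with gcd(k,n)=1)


Factor n: 190 = 2 × 5 × 19
φ(n) = n · ∏(1 - 1/p) over distinct primes p | n
φ(190) = 190 · (1 - 1/2) · (1 - 1/5) · (1 - 1/19) = 72

φ(190) = 72


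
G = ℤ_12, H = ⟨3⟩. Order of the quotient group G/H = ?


|⟨3⟩| = n / gcd(3, 12) = 12 / 3 = 4
H is normal (ℤ_12 is abelian).
|G/H| = |G| / |H| = 12 / 4 = 3

|G/H| = 3


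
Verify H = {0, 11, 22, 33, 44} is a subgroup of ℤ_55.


Subgroup test for H = {0, 11, 22, 33, 44} in (ℤ_55, +):
(1) 0 ∈ H? Yes
(2) Closure: for all a,b ∈ H, (a+b) mod 55 ∈ H? Yes
(3) Inverses: for all a ∈ H, -a mod 55 ∈ H? Yes

Yes, H is a subgroup of ℤ_55


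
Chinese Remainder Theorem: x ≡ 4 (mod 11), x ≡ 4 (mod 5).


m₁ = 11, m₂ = 5, gcd = 1, so CRT applies. M = m₁·m₂ = 55
Let M₁ = M/m₁ = 5, M₂ = M/m₂ = 11
Find y₁ ≡ M₁⁻¹ (mod m₁): 5⁻¹ ≡ 9 (mod 11)
Find y₂ ≡ M₂⁻¹ (mod m₂): 11⁻¹ ≡ 1 (mod 5)
x = a₁·M₁·y₁ + a₂·M₂·y₂ = 4·5·9 + 4·11·1 = 224
Reduce mod 55: x ≡ 4
Check: 4 mod 11 = 4 ✓, 4 mod 5 = 4 ✓

x ≡ 4 (mod 55)


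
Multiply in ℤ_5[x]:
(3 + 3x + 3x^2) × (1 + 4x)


Expand and collect like terms; reduce coefficients mod 5:
x^0: 3·1 = 3 ≡ 3 (mod 5)
x^1: 3·4 + 3·1 = 15 ≡ 0 (mod 5)
x^2: 3·4 + 3·1 = 15 ≡ 0 (mod 5)
x^3: 3·4 = 12 ≡ 2 (mod 5)
Result: 3 + 2x^3

f · g = 3 + 2x^3


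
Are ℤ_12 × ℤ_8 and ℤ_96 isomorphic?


Comparing ℤ_12 × ℤ_8 and ℤ_96:
gcd(12,8) = 4 ≠ 1. Max element order in ℤ_12×ℤ_8 is lcm(12,8) = 24 < 96, so it has no element of order 96

No, ℤ_12 × ℤ_8 ≇ ℤ_96


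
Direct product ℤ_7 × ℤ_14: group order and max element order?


|ℤ_7 × ℤ_14| = 7 × 14 = 98
Max element order = lcm(7,14) = 14
Cyclic? No (gcd=7)

|ℤ_7×ℤ_14| = 98, max element order = 14


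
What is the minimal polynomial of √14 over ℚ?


√14 satisfies x² - 14 = 0, irreducible over ℚ since 14 is squarefree

Minimal polynomial: x² - 14


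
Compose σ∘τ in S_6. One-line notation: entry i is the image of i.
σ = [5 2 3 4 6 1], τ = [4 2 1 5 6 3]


σ∘τ: apply τ first, then σ
1 →τ 4 →σ 4
2 →τ 2 →σ 2
3 →τ 1 →σ 5
4 →τ 5 →σ 6
5 →τ 6 →σ 1
6 →τ 3 →σ 3

σ∘τ = [4 2 5 6 1 3]


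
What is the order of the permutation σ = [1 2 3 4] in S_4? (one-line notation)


Cycle decomposition: identity (all elements fixed)
Order = 1 (identity has order 1)

ord(σ) = 1


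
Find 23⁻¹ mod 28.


Use the extended Euclidean algorithm to write 1 = 23·s + 28·t; then s mod 28 is the inverse.
Euclidean algorithm:
  23 = 0·28 + 23
  28 = 1·23 + 5
  23 = 4·5 + 3
  5 = 1·3 + 2
  3 = 1·2 + 1
  2 = 2·1 + 0
gcd(23,28) = 1
Back-substitution gives: 23·(11) + 28·(-9) = 1
So 23⁻¹ ≡ 11 ≡ 11 (mod 28)
Check: 23 × 11 = 253 ≡ 1 (mod 28) ✓

23⁻¹ ≡ 11 (mod 28)


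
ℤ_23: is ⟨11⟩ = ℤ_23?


g generates ℤ_n iff gcd(g, n) = 1
gcd(11, 23) = 1
Since gcd = 1, 11 is a generator.

Yes, 11 generates ℤ_23


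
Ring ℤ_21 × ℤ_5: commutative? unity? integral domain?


Direct product ring; commutative with unity (1,1); but (1,0)·(0,1) = (0,0) gives zero divisors, so not an integral domain
Commutative: Yes
Integral domain: No
Has unity: Yes

ℤ_21 × ℤ_5: Commutative=Yes, Unity=Yes


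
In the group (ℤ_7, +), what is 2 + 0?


Operation: addition mod 7
2 + 0 = (a + b) mod 7 with a = 2, b = 0

2 + 0 = 2


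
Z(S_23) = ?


Z(G) = {g ∈ G | gx = xg for all x ∈ G}
S_n is non-abelian for n ≥ 3; Z(S_23) is trivial

Z(S_23) = {e}


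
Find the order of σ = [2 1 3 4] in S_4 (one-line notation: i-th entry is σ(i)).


Cycle decomposition: (1 2)
Cycle lengths: 2
Order = lcm(2) = 2

ord(σ) = 2


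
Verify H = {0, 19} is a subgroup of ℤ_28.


Subgroup test for H = {0, 19} in (ℤ_28, +):
(1) 0 ∈ H? Yes
(2) Closure: for all a,b ∈ H, (a+b) mod 28 ∈ H? No  [counterexample: 19 + 19 = 10 ∉ H]
(3) Inverses: for all a ∈ H, -a mod 28 ∈ H? No

No, H is not a subgroup of ℤ_28


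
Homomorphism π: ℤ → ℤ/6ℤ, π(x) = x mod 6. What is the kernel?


Kernel = preimage of identity
ker(π) = multiples of 6 = 6ℤ

ker(π) = 6ℤ


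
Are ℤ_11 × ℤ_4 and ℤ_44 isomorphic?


Comparing ℤ_11 × ℤ_4 and ℤ_44:
gcd(11,4) = 1, so ℤ_11 × ℤ_4 ≅ ℤ_44 (CRT)

Yes, ℤ_11 × ℤ_4 ≅ ℤ_44


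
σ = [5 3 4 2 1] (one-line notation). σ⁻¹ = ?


To find σ⁻¹, swap domain and range:
σ(1) = 5 → σ⁻¹(5) = 1
σ(2) = 3 → σ⁻¹(3) = 2
σ(3) = 4 → σ⁻¹(4) = 3
σ(4) = 2 → σ⁻¹(2) = 4
σ(5) = 1 → σ⁻¹(1) = 5

σ⁻¹ = [5 4 2 3 1]


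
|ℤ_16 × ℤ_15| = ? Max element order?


|ℤ_16 × ℤ_15| = 16 × 15 = 240
Max element order = lcm(16,15) = 240
Cyclic? Yes (gcd=1)

|ℤ_16×ℤ_15| = 240, max element order = 240


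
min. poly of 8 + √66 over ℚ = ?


Let α = 8 + √66. Then α - 8 = √66, so (α - 8)² = 66, giving α² - 16α - 2 = 0. Degree 2 and α ∉ ℚ, so this is the minimal polynomial.

Minimal polynomial: x² - 16x - 2


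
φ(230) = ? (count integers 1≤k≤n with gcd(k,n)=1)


Factor n: 230 = 2 × 5 × 23
φ(n) = n · ∏(1 - 1/p) over distinct primes p | n
φ(230) = 230 · (1 - 1/2) · (1 - 1/5) · (1 - 1/23) = 88

φ(230) = 88


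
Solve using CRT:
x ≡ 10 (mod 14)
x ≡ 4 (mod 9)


m₁ = 14, m₂ = 9, gcd = 1, so CRT applies. M = m₁·m₂ = 126
Let M₁ = M/m₁ = 9, M₂ = M/m₂ = 14
Find y₁ ≡ M₁⁻¹ (mod m₁): 9⁻¹ ≡ 11 (mod 14)
Find y₂ ≡ M₂⁻¹ (mod m₂): 14⁻¹ ≡ 2 (mod 9)
x = a₁·M₁·y₁ + a₂·M₂·y₂ = 10·9·11 + 4·14·2 = 1102
Reduce mod 126: x ≡ 94
Check: 94 mod 14 = 10 ✓, 94 mod 9 = 4 ✓

x ≡ 94 (mod 126)


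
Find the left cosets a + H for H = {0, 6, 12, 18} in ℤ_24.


H = {0, 6, 12, 18}, |H| = 4
Number of cosets = |G|/|H| = 24/4 = 6
0 + H = {0, 6, 12, 18}
1 + H = {1, 7, 13, 19}
2 + H = {2, 8, 14, 20}
3 + H = {3, 9, 15, 21}
4 + H = {4, 10, 16, 22}
5 + H = {5, 11, 17, 23}

Cosets: 0+H={0,6,12,18}; 1+H={1,7,13,19}; 2+H={2,8,14,20}; 3+H={3,9,15,21}; 4+H={4,10,16,22}; 5+H={5,11,17,23}


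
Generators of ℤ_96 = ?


g generates ℤ_n iff gcd(g,n) = 1
Prime factors of 96: 2, 3
Generators are g ∈ {1,...,95} not divisible by any of these primes.
Generators: {1, 5, 7, 11, 13, 17, 19, 23, 25, 29, 31, 35, 37, 41, 43, 47, 49, 53, 55, 59, 61, 65, 67, 71, 73, 77, 79, 83, 85, 89, 91, 95}
Number of generators = φ(96) = 32

Generators of ℤ_96 = {1, 5, 7, 11, 13, 17, 19, 23, 25, 29, 31, 35, 37, 41, 43, 47, 49, 53, 55, 59, 61, 65, 67, 71, 73, 77, 79, 83, 85, 89, 91, 95}


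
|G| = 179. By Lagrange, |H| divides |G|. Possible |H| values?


Lagrange's theorem: |H| divides |G|
|G| = 179
Divisors of 179: 1, 179

Possible subgroup orders: {1, 179}


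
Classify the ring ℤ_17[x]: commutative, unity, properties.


ℤ_17 is a field (n prime), so ℤ_17[x] is a commutative integral domain with unity
Commutative: Yes
Integral domain: Yes
Has unity: Yes

ℤ_17[x]: Commutative=Yes, Unity=Yes


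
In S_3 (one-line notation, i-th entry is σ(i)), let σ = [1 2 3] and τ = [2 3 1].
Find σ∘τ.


σ∘τ: apply τ first, then σ
1 →τ 2 →σ 2
2 →τ 3 →σ 3
3 →τ 1 →σ 1

σ∘τ = [2 3 1]


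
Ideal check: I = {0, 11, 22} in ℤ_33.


Check ideal conditions for I = {0, 11, 22} in ℤ_33:
(1) I is an additive subgroup? Yes
(2) For r ∈ ℤ_33 and a ∈ I: r·a ∈ I? Yes

Yes, I is an ideal of ℤ_33


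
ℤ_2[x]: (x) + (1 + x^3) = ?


Add coefficients mod 2:
x^0: 0 + 1 = 1 (mod 2)
x^1: 1 + 0 = 1 (mod 2)
x^2: 0 + 0 = 0 (mod 2)
x^3: 0 + 1 = 1 (mod 2)
Result: 1 + x + x^3

f + g = 1 + x + x^3


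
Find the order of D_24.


|D_n| = 2n (n rotations and n reflections)
|D_24| = 2×24 = 48

|D_24| = 48


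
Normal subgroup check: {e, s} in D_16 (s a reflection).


H = {e, s} in D_16 (s a reflection)
r·s·r⁻¹ = sr⁻² ≠ s for n ≥ 3, so {e, s} is not closed under conjugation

No, not a normal subgroup


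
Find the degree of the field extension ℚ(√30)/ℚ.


√30 has minimal polynomial x² - 30 (irreducible over ℚ since 30 is squarefree)

[ℚ(√30)/ℚ] = 2


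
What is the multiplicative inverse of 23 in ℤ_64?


Use the extended Euclidean algorithm to write 1 = 23·s + 64·t; then s mod 64 is the inverse.
Euclidean algorithm:
  23 = 0·64 + 23
  64 = 2·23 + 18
  23 = 1·18 + 5
  18 = 3·5 + 3
  5 = 1·3 + 2
  3 = 1·2 + 1
  2 = 2·1 + 0
gcd(23,64) = 1
Back-substitution gives: 23·(-25) + 64·(9) = 1
So 23⁻¹ ≡ -25 ≡ 39 (mod 64)
Check: 23 × 39 = 897 ≡ 1 (mod 64) ✓

23⁻¹ ≡ 39 (mod 64)


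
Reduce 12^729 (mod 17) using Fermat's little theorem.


Fermat's little theorem: if p is prime and gcd(a,p)=1, then a^(p-1) ≡ 1 (mod p)
p = 17 is prime, gcd(12,17) = 1
Reduce exponent: 729 mod 16 = 9
So 12^729 ≡ 12^9 (mod 17)
12^9 mod 17 = 5

12^729 ≡ 5 (mod 17)


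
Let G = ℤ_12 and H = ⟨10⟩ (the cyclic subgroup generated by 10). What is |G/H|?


|⟨10⟩| = n / gcd(10, 12) = 12 / 2 = 6
H is normal (ℤ_12 is abelian).
|G/H| = |G| / |H| = 12 / 6 = 2

|G/H| = 2


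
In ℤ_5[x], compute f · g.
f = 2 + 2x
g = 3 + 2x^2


Expand and collect like terms; reduce coefficients mod 5:
x^0: 2·3 = 6 ≡ 1 (mod 5)
x^1: 2·0 + 2·3 = 6 ≡ 1 (mod 5)
x^2: 2·2 + 2·0 = 4 ≡ 4 (mod 5)
x^3: 2·2 = 4 ≡ 4 (mod 5)
Result: 1 + x + 4x^2 + 4x^3

f · g = 1 + x + 4x^2 + 4x^3


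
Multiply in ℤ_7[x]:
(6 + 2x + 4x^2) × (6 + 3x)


Expand and collect like terms; reduce coefficients mod 7:
x^0: 6·6 = 36 ≡ 1 (mod 7)
x^1: 6·3 + 2·6 = 30 ≡ 2 (mod 7)
x^2: 2·3 + 4·6 = 30 ≡ 2 (mod 7)
x^3: 4·3 = 12 ≡ 5 (mod 7)
Result: 1 + 2x + 2x^2 + 5x^3

f · g = 1 + 2x + 2x^2 + 5x^3


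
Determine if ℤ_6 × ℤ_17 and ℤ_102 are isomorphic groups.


Comparing ℤ_6 × ℤ_17 and ℤ_102:
gcd(6,17) = 1, so ℤ_6 × ℤ_17 ≅ ℤ_102 (CRT)

Yes, ℤ_6 × ℤ_17 ≅ ℤ_102


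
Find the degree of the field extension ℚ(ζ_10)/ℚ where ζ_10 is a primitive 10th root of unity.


[ℚ(ζ_n):ℚ] = deg Φ_n(x) = φ(n). Here φ(10) = 4

[ℚ(ζ_10)/ℚ where ζ_10 is a primitive 10th root of unity] = 4


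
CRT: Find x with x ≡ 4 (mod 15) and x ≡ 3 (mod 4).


m₁ = 15, m₂ = 4, gcd = 1, so CRT applies. M = m₁·m₂ = 60
Let M₁ = M/m₁ = 4, M₂ = M/m₂ = 15
Find y₁ ≡ M₁⁻¹ (mod m₁): 4⁻¹ ≡ 4 (mod 15)
Find y₂ ≡ M₂⁻¹ (mod m₂): 15⁻¹ ≡ 3 (mod 4)
x = a₁·M₁·y₁ + a₂·M₂·y₂ = 4·4·4 + 3·15·3 = 199
Reduce mod 60: x ≡ 19
Check: 19 mod 15 = 4 ✓, 19 mod 4 = 3 ✓

x ≡ 19 (mod 60)


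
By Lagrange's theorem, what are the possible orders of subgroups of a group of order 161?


Lagrange's theorem: |H| divides |G|
|G| = 161
Divisors of 161: 1, 7, 23, 161

Possible subgroup orders: {1, 7, 23, 161}


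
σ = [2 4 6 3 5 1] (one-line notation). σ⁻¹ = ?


To find σ⁻¹, swap domain and range:
σ(1) = 2 → σ⁻¹(2) = 1
σ(2) = 4 → σ⁻¹(4) = 2
σ(3) = 6 → σ⁻¹(6) = 3
σ(4) = 3 → σ⁻¹(3) = 4
σ(5) = 5 → σ⁻¹(5) = 5
σ(6) = 1 → σ⁻¹(1) = 6

σ⁻¹ = [6 1 4 2 5 3]


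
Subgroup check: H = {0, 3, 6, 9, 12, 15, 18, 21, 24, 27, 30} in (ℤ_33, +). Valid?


Subgroup test for H = {0, 3, 6, 9, 12, 15, 18, 21, 24, 27, 30} in (ℤ_33, +):
(1) 0 ∈ H? Yes
(2) Closure: for all a,b ∈ H, (a+b) mod 33 ∈ H? Yes
(3) Inverses: for all a ∈ H, -a mod 33 ∈ H? Yes

Yes, H is a subgroup of ℤ_33


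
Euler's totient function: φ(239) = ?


Factor n: 239 = 239
φ(n) = n · ∏(1 - 1/p) over distinct primes p | n
φ(239) = 239 · (1 - 1/239) = 238

φ(239) = 238


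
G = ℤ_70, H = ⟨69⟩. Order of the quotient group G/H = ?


|⟨69⟩| = n / gcd(69, 70) = 70 / 1 = 70
H is normal (ℤ_70 is abelian).
|G/H| = |G| / |H| = 70 / 70 = 1

|G/H| = 1


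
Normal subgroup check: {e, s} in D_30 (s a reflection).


H = {e, s} in D_30 (s a reflection)
r·s·r⁻¹ = sr⁻² ≠ s for n ≥ 3, so {e, s} is not closed under conjugation

No, not a normal subgroup


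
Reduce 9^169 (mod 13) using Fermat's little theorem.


Fermat's little theorem: if p is prime and gcd(a,p)=1, then a^(p-1) ≡ 1 (mod p)
p = 13 is prime, gcd(9,13) = 1
Reduce exponent: 169 mod 12 = 1
So 9^169 ≡ 9^1 (mod 13)
9^1 mod 13 = 9

9^169 ≡ 9 (mod 13)


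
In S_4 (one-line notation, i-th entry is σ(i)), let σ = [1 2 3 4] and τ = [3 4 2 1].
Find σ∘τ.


σ∘τ: apply τ first, then σ
1 →τ 3 →σ 3
2 →τ 4 →σ 4
3 →τ 2 →σ 2
4 →τ 1 →σ 1

σ∘τ = [3 4 2 1]
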